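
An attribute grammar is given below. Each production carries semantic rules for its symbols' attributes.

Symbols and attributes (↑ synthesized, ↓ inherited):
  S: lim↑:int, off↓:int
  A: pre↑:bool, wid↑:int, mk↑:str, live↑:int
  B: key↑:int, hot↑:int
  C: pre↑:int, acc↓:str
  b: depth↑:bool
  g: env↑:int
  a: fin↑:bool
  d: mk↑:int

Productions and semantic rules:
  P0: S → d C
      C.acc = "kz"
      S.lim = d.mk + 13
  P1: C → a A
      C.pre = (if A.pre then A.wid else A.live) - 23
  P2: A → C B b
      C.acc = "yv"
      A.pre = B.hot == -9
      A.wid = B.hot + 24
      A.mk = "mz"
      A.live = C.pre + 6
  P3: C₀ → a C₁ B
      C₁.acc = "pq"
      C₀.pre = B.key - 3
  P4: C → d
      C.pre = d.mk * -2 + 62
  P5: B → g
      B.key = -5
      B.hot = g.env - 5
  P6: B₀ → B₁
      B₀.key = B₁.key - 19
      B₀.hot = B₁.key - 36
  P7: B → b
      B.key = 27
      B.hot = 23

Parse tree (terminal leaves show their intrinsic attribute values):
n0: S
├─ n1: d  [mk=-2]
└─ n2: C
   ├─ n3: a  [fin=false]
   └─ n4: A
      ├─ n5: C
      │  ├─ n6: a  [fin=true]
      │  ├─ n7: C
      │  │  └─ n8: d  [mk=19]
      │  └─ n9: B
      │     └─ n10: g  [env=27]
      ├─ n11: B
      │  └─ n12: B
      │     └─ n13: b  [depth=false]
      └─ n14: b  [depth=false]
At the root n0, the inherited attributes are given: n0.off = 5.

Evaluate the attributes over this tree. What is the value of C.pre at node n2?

1. n0.off = 5  [given at root]
2. n1.mk = -2  [terminal]
3. n2.acc = "kz"  ["kz"]
4. n3.fin = false  [terminal]
5. n5.acc = "yv"  ["yv"]
6. n6.fin = true  [terminal]
7. n7.acc = "pq"  ["pq"]
8. n8.mk = 19  [terminal]
9. n7.pre = 24  [d.mk * -2 + 62]
10. n10.env = 27  [terminal]
11. n9.key = -5  [-5]
12. n9.hot = 22  [g.env - 5]
13. n5.pre = -8  [B.key - 3]
14. n13.depth = false  [terminal]
15. n12.key = 27  [27]
16. n12.hot = 23  [23]
17. n11.key = 8  [B₁.key - 19]
18. n11.hot = -9  [B₁.key - 36]
19. n14.depth = false  [terminal]
20. n4.pre = true  [B.hot == -9]
21. n4.wid = 15  [B.hot + 24]
22. n4.mk = "mz"  ["mz"]
23. n4.live = -2  [C.pre + 6]
24. n2.pre = -8  [(if A.pre then A.wid else A.live) - 23]
25. n0.lim = 11  [d.mk + 13]

-8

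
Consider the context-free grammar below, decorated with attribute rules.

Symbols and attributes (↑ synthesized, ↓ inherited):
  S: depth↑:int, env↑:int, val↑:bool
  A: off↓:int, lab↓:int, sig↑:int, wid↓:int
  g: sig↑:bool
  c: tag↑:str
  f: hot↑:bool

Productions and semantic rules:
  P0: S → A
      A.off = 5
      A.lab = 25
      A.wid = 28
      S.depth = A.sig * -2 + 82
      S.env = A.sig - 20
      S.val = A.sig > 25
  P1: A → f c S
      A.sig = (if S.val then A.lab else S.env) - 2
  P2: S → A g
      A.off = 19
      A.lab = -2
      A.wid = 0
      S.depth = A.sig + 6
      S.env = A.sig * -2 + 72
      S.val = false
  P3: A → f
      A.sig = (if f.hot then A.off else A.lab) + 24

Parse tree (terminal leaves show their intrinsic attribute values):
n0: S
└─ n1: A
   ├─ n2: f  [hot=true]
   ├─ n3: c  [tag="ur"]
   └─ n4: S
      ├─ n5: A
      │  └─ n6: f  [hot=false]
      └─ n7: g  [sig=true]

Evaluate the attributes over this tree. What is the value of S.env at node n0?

6

1. n1.off = 5  [5]
2. n1.lab = 25  [25]
3. n1.wid = 28  [28]
4. n2.hot = true  [terminal]
5. n3.tag = "ur"  [terminal]
6. n5.off = 19  [19]
7. n5.lab = -2  [-2]
8. n5.wid = 0  [0]
9. n6.hot = false  [terminal]
10. n5.sig = 22  [(if f.hot then A.off else A.lab) + 24]
11. n7.sig = true  [terminal]
12. n4.depth = 28  [A.sig + 6]
13. n4.env = 28  [A.sig * -2 + 72]
14. n4.val = false  [false]
15. n1.sig = 26  [(if S.val then A.lab else S.env) - 2]
16. n0.depth = 30  [A.sig * -2 + 82]
17. n0.env = 6  [A.sig - 20]
18. n0.val = true  [A.sig > 25]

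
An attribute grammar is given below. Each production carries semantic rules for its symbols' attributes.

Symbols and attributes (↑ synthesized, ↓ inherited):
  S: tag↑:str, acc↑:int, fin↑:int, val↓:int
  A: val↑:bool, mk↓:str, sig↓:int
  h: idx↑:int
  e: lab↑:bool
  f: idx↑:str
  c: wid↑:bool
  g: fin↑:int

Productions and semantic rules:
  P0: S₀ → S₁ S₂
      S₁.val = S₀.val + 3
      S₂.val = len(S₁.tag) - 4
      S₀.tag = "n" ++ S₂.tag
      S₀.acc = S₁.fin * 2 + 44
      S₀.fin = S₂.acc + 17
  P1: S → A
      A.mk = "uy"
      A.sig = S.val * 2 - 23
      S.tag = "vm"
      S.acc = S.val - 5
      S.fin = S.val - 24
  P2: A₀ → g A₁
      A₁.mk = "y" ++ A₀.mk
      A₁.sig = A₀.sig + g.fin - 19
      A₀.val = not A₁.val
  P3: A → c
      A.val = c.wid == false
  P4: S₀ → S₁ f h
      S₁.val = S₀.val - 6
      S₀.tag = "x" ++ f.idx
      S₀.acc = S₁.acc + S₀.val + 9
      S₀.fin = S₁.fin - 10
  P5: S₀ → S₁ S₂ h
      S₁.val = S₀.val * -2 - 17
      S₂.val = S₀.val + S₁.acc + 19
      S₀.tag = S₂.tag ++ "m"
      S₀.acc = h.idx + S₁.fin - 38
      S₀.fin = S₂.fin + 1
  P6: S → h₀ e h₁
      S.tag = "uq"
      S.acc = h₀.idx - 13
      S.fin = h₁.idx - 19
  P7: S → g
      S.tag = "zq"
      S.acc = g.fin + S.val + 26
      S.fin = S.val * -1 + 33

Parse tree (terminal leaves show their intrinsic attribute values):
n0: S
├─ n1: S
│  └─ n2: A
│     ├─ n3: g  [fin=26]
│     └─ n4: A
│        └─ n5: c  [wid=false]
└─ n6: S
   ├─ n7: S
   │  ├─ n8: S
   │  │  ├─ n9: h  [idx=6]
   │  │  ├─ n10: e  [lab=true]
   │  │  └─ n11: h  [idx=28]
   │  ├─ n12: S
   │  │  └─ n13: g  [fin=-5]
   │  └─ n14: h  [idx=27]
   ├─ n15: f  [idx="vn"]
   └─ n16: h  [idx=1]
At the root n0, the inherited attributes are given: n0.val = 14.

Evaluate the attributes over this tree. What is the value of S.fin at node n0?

1. n0.val = 14  [given at root]
2. n1.val = 17  [S₀.val + 3]
3. n2.mk = "uy"  ["uy"]
4. n2.sig = 11  [S.val * 2 - 23]
5. n3.fin = 26  [terminal]
6. n4.mk = "yuy"  ["y" ++ A₀.mk]
7. n4.sig = 18  [A₀.sig + g.fin - 19]
8. n5.wid = false  [terminal]
9. n4.val = true  [c.wid == false]
10. n2.val = false  [not A₁.val]
11. n1.tag = "vm"  ["vm"]
12. n1.acc = 12  [S.val - 5]
13. n1.fin = -7  [S.val - 24]
14. n6.val = -2  [len(S₁.tag) - 4]
15. n7.val = -8  [S₀.val - 6]
16. n8.val = -1  [S₀.val * -2 - 17]
17. n9.idx = 6  [terminal]
18. n10.lab = true  [terminal]
19. n11.idx = 28  [terminal]
20. n8.tag = "uq"  ["uq"]
21. n8.acc = -7  [h₀.idx - 13]
22. n8.fin = 9  [h₁.idx - 19]
23. n12.val = 4  [S₀.val + S₁.acc + 19]
24. n13.fin = -5  [terminal]
25. n12.tag = "zq"  ["zq"]
26. n12.acc = 25  [g.fin + S.val + 26]
27. n12.fin = 29  [S.val * -1 + 33]
28. n14.idx = 27  [terminal]
29. n7.tag = "zqm"  [S₂.tag ++ "m"]
30. n7.acc = -2  [h.idx + S₁.fin - 38]
31. n7.fin = 30  [S₂.fin + 1]
32. n15.idx = "vn"  [terminal]
33. n16.idx = 1  [terminal]
34. n6.tag = "xvn"  ["x" ++ f.idx]
35. n6.acc = 5  [S₁.acc + S₀.val + 9]
36. n6.fin = 20  [S₁.fin - 10]
37. n0.tag = "nxvn"  ["n" ++ S₂.tag]
38. n0.acc = 30  [S₁.fin * 2 + 44]
39. n0.fin = 22  [S₂.acc + 17]

22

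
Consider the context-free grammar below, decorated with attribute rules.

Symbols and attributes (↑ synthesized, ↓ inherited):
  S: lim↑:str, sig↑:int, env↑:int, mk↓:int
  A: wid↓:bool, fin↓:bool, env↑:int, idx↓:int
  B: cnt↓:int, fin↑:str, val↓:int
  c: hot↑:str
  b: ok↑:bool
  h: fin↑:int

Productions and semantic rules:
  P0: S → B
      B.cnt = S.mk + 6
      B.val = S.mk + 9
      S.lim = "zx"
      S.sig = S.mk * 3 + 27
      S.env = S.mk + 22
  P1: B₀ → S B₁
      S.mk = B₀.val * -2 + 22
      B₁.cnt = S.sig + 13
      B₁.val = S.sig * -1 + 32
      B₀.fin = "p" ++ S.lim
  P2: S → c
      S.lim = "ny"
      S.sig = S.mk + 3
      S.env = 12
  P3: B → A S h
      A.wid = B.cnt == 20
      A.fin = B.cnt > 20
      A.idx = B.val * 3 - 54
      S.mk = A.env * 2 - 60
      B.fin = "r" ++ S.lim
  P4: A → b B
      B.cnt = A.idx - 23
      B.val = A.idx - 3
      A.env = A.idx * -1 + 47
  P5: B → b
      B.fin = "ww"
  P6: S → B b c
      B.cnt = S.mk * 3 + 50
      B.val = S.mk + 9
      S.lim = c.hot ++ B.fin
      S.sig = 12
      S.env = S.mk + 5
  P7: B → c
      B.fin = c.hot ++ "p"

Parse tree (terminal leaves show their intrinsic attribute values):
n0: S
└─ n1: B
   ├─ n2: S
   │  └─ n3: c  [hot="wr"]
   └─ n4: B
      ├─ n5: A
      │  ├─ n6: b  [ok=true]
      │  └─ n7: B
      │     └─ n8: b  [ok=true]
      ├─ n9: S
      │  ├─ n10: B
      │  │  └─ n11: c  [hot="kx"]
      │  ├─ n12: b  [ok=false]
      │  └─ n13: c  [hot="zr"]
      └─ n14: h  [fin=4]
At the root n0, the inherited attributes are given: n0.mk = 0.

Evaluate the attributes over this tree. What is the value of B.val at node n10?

1. n0.mk = 0  [given at root]
2. n1.cnt = 6  [S.mk + 6]
3. n1.val = 9  [S.mk + 9]
4. n2.mk = 4  [B₀.val * -2 + 22]
5. n3.hot = "wr"  [terminal]
6. n2.lim = "ny"  ["ny"]
7. n2.sig = 7  [S.mk + 3]
8. n2.env = 12  [12]
9. n4.cnt = 20  [S.sig + 13]
10. n4.val = 25  [S.sig * -1 + 32]
11. n5.wid = true  [B.cnt == 20]
12. n5.fin = false  [B.cnt > 20]
13. n5.idx = 21  [B.val * 3 - 54]
14. n6.ok = true  [terminal]
15. n7.cnt = -2  [A.idx - 23]
16. n7.val = 18  [A.idx - 3]
17. n8.ok = true  [terminal]
18. n7.fin = "ww"  ["ww"]
19. n5.env = 26  [A.idx * -1 + 47]
20. n9.mk = -8  [A.env * 2 - 60]
21. n10.cnt = 26  [S.mk * 3 + 50]
22. n10.val = 1  [S.mk + 9]
23. n11.hot = "kx"  [terminal]
24. n10.fin = "kxp"  [c.hot ++ "p"]
25. n12.ok = false  [terminal]
26. n13.hot = "zr"  [terminal]
27. n9.lim = "zrkxp"  [c.hot ++ B.fin]
28. n9.sig = 12  [12]
29. n9.env = -3  [S.mk + 5]
30. n14.fin = 4  [terminal]
31. n4.fin = "rzrkxp"  ["r" ++ S.lim]
32. n1.fin = "pny"  ["p" ++ S.lim]
33. n0.lim = "zx"  ["zx"]
34. n0.sig = 27  [S.mk * 3 + 27]
35. n0.env = 22  [S.mk + 22]

1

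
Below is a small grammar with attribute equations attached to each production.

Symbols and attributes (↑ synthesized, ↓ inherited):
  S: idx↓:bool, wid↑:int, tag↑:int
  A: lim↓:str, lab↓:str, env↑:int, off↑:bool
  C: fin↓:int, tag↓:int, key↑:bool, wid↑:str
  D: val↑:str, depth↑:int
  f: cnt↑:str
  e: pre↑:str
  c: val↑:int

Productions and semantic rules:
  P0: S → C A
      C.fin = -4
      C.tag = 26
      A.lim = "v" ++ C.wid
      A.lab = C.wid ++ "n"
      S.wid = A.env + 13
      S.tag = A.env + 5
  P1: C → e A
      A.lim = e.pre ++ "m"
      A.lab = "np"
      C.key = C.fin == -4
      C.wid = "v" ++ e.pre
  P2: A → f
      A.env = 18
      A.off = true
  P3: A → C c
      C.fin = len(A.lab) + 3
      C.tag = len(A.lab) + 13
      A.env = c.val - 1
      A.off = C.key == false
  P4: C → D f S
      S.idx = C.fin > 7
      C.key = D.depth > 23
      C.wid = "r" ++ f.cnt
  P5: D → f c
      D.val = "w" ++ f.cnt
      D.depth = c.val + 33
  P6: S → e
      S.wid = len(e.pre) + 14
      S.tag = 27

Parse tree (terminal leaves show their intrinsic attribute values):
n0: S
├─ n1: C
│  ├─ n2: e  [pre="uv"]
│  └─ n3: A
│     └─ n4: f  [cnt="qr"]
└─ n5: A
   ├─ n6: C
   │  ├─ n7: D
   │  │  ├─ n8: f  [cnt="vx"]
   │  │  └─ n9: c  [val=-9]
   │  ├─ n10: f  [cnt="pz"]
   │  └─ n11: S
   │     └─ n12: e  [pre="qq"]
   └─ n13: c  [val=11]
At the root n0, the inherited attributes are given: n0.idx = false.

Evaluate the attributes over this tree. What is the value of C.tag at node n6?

1. n0.idx = false  [given at root]
2. n1.fin = -4  [-4]
3. n1.tag = 26  [26]
4. n2.pre = "uv"  [terminal]
5. n3.lim = "uvm"  [e.pre ++ "m"]
6. n3.lab = "np"  ["np"]
7. n4.cnt = "qr"  [terminal]
8. n3.env = 18  [18]
9. n3.off = true  [true]
10. n1.key = true  [C.fin == -4]
11. n1.wid = "vuv"  ["v" ++ e.pre]
12. n5.lim = "vvuv"  ["v" ++ C.wid]
13. n5.lab = "vuvn"  [C.wid ++ "n"]
14. n6.fin = 7  [len(A.lab) + 3]
15. n6.tag = 17  [len(A.lab) + 13]
16. n8.cnt = "vx"  [terminal]
17. n9.val = -9  [terminal]
18. n7.val = "wvx"  ["w" ++ f.cnt]
19. n7.depth = 24  [c.val + 33]
20. n10.cnt = "pz"  [terminal]
21. n11.idx = false  [C.fin > 7]
22. n12.pre = "qq"  [terminal]
23. n11.wid = 16  [len(e.pre) + 14]
24. n11.tag = 27  [27]
25. n6.key = true  [D.depth > 23]
26. n6.wid = "rpz"  ["r" ++ f.cnt]
27. n13.val = 11  [terminal]
28. n5.env = 10  [c.val - 1]
29. n5.off = false  [C.key == false]
30. n0.wid = 23  [A.env + 13]
31. n0.tag = 15  [A.env + 5]

17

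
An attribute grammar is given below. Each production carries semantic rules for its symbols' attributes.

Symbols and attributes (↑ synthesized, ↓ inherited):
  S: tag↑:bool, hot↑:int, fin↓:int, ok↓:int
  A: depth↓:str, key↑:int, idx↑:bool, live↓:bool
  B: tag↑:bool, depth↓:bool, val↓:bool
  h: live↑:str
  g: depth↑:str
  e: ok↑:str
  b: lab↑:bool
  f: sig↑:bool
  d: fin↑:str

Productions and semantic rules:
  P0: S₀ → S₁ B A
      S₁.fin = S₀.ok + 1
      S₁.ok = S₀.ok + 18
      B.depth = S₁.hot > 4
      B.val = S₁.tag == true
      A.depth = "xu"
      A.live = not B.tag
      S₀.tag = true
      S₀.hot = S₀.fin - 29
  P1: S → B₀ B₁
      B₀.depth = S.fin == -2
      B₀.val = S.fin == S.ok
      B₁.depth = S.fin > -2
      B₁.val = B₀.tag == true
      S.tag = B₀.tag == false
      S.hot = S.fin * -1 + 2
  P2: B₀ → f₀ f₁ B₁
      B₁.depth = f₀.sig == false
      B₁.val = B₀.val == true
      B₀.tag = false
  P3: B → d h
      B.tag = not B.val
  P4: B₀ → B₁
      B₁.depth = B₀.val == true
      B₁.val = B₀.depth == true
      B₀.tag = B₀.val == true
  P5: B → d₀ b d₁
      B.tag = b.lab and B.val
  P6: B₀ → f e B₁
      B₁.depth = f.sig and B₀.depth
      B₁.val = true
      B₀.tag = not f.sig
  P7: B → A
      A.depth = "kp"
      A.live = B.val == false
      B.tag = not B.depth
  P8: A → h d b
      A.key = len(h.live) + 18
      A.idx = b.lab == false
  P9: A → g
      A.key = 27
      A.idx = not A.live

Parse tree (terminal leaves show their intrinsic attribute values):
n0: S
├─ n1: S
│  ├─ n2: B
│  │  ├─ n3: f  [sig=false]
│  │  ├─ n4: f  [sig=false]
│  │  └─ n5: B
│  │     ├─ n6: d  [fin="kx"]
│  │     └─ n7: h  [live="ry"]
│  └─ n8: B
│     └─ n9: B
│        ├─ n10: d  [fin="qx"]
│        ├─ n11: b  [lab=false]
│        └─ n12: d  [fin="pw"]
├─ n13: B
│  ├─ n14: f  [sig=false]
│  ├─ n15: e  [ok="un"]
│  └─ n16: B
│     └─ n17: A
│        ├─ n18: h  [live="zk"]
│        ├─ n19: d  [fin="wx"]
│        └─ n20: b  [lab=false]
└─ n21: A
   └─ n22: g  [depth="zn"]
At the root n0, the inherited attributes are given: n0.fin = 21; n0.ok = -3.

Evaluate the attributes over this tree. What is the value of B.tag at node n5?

1. n0.fin = 21  [given at root]
2. n0.ok = -3  [given at root]
3. n1.fin = -2  [S₀.ok + 1]
4. n1.ok = 15  [S₀.ok + 18]
5. n2.depth = true  [S.fin == -2]
6. n2.val = false  [S.fin == S.ok]
7. n3.sig = false  [terminal]
8. n4.sig = false  [terminal]
9. n5.depth = true  [f₀.sig == false]
10. n5.val = false  [B₀.val == true]
11. n6.fin = "kx"  [terminal]
12. n7.live = "ry"  [terminal]
13. n5.tag = true  [not B.val]
14. n2.tag = false  [false]
15. n8.depth = false  [S.fin > -2]
16. n8.val = false  [B₀.tag == true]
17. n9.depth = false  [B₀.val == true]
18. n9.val = false  [B₀.depth == true]
19. n10.fin = "qx"  [terminal]
20. n11.lab = false  [terminal]
21. n12.fin = "pw"  [terminal]
22. n9.tag = false  [b.lab and B.val]
23. n8.tag = false  [B₀.val == true]
24. n1.tag = true  [B₀.tag == false]
25. n1.hot = 4  [S.fin * -1 + 2]
26. n13.depth = false  [S₁.hot > 4]
27. n13.val = true  [S₁.tag == true]
28. n14.sig = false  [terminal]
29. n15.ok = "un"  [terminal]
30. n16.depth = false  [f.sig and B₀.depth]
31. n16.val = true  [true]
32. n17.depth = "kp"  ["kp"]
33. n17.live = false  [B.val == false]
34. n18.live = "zk"  [terminal]
35. n19.fin = "wx"  [terminal]
36. n20.lab = false  [terminal]
37. n17.key = 20  [len(h.live) + 18]
38. n17.idx = true  [b.lab == false]
39. n16.tag = true  [not B.depth]
40. n13.tag = true  [not f.sig]
41. n21.depth = "xu"  ["xu"]
42. n21.live = false  [not B.tag]
43. n22.depth = "zn"  [terminal]
44. n21.key = 27  [27]
45. n21.idx = true  [not A.live]
46. n0.tag = true  [true]
47. n0.hot = -8  [S₀.fin - 29]

true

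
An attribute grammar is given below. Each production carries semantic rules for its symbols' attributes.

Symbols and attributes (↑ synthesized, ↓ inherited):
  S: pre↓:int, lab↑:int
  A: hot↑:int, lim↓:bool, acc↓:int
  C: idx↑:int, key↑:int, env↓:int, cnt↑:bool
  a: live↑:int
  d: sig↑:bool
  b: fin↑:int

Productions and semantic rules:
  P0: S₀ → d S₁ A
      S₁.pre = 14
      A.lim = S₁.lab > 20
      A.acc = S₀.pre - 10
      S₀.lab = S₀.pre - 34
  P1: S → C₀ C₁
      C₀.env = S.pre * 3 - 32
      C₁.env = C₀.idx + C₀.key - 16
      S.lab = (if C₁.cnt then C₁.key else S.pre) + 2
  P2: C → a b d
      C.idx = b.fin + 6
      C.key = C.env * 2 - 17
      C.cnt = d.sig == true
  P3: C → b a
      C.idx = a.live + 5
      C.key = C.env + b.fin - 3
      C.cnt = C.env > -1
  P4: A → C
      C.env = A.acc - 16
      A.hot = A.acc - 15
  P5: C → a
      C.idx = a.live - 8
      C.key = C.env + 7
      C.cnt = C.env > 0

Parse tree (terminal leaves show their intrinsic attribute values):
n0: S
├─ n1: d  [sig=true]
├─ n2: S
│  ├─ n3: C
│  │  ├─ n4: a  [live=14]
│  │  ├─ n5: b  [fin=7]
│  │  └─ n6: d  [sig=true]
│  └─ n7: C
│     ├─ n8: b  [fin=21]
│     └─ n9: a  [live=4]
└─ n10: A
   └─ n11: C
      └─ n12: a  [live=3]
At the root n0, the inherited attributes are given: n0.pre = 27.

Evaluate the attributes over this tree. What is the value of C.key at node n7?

1. n0.pre = 27  [given at root]
2. n1.sig = true  [terminal]
3. n2.pre = 14  [14]
4. n3.env = 10  [S.pre * 3 - 32]
5. n4.live = 14  [terminal]
6. n5.fin = 7  [terminal]
7. n6.sig = true  [terminal]
8. n3.idx = 13  [b.fin + 6]
9. n3.key = 3  [C.env * 2 - 17]
10. n3.cnt = true  [d.sig == true]
11. n7.env = 0  [C₀.idx + C₀.key - 16]
12. n8.fin = 21  [terminal]
13. n9.live = 4  [terminal]
14. n7.idx = 9  [a.live + 5]
15. n7.key = 18  [C.env + b.fin - 3]
16. n7.cnt = true  [C.env > -1]
17. n2.lab = 20  [(if C₁.cnt then C₁.key else S.pre) + 2]
18. n10.lim = false  [S₁.lab > 20]
19. n10.acc = 17  [S₀.pre - 10]
20. n11.env = 1  [A.acc - 16]
21. n12.live = 3  [terminal]
22. n11.idx = -5  [a.live - 8]
23. n11.key = 8  [C.env + 7]
24. n11.cnt = true  [C.env > 0]
25. n10.hot = 2  [A.acc - 15]
26. n0.lab = -7  [S₀.pre - 34]

18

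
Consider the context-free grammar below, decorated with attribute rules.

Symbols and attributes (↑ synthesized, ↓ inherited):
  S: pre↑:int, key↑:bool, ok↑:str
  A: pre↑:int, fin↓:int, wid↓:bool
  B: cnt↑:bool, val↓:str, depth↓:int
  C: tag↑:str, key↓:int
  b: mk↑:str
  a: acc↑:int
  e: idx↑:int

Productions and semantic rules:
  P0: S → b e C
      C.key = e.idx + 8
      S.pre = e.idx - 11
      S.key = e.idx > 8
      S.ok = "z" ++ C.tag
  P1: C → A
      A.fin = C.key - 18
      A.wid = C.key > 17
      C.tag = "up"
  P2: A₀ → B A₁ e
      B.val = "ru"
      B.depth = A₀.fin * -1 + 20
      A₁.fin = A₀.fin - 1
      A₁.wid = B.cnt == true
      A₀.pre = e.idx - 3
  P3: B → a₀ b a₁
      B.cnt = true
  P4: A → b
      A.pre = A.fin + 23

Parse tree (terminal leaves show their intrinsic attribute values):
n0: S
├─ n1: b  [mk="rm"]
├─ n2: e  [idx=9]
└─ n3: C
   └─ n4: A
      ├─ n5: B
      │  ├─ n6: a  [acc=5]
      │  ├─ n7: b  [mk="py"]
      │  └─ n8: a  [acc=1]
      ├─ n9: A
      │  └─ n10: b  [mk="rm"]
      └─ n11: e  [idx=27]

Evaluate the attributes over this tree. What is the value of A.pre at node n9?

21

1. n1.mk = "rm"  [terminal]
2. n2.idx = 9  [terminal]
3. n3.key = 17  [e.idx + 8]
4. n4.fin = -1  [C.key - 18]
5. n4.wid = false  [C.key > 17]
6. n5.val = "ru"  ["ru"]
7. n5.depth = 21  [A₀.fin * -1 + 20]
8. n6.acc = 5  [terminal]
9. n7.mk = "py"  [terminal]
10. n8.acc = 1  [terminal]
11. n5.cnt = true  [true]
12. n9.fin = -2  [A₀.fin - 1]
13. n9.wid = true  [B.cnt == true]
14. n10.mk = "rm"  [terminal]
15. n9.pre = 21  [A.fin + 23]
16. n11.idx = 27  [terminal]
17. n4.pre = 24  [e.idx - 3]
18. n3.tag = "up"  ["up"]
19. n0.pre = -2  [e.idx - 11]
20. n0.key = true  [e.idx > 8]
21. n0.ok = "zup"  ["z" ++ C.tag]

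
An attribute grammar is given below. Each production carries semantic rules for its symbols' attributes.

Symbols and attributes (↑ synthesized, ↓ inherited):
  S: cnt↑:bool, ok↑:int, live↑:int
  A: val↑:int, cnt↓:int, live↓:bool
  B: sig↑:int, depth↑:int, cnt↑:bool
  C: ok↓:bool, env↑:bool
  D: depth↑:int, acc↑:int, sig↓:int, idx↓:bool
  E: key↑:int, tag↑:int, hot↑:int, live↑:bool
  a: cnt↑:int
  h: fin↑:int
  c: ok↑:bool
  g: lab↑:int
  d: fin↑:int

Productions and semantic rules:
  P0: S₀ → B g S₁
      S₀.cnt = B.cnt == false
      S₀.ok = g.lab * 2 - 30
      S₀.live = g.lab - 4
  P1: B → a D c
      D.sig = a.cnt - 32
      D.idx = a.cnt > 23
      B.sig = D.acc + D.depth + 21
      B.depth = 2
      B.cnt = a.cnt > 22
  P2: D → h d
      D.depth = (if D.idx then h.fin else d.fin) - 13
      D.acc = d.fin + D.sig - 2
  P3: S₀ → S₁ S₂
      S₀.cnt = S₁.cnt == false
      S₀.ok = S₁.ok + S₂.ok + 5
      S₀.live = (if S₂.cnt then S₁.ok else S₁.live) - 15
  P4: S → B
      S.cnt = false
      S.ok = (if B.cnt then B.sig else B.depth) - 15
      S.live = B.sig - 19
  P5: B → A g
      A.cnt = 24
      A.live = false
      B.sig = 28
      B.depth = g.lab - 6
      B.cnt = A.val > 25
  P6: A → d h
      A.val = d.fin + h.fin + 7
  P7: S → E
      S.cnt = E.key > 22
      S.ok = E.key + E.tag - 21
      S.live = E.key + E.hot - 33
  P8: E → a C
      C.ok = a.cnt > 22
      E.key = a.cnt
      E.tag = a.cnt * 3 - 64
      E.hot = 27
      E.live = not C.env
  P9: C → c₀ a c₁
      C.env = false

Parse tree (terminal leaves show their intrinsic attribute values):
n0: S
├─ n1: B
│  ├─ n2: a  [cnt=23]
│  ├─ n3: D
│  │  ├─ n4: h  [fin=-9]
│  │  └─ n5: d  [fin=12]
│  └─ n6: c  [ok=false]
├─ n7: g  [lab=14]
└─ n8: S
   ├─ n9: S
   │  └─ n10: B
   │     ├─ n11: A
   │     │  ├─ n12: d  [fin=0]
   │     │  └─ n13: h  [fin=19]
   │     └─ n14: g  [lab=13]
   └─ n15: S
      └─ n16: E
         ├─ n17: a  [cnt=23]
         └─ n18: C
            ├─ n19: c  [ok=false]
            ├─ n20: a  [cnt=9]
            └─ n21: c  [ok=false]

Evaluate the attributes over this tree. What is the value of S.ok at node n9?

1. n2.cnt = 23  [terminal]
2. n3.sig = -9  [a.cnt - 32]
3. n3.idx = false  [a.cnt > 23]
4. n4.fin = -9  [terminal]
5. n5.fin = 12  [terminal]
6. n3.depth = -1  [(if D.idx then h.fin else d.fin) - 13]
7. n3.acc = 1  [d.fin + D.sig - 2]
8. n6.ok = false  [terminal]
9. n1.sig = 21  [D.acc + D.depth + 21]
10. n1.depth = 2  [2]
11. n1.cnt = true  [a.cnt > 22]
12. n7.lab = 14  [terminal]
13. n11.cnt = 24  [24]
14. n11.live = false  [false]
15. n12.fin = 0  [terminal]
16. n13.fin = 19  [terminal]
17. n11.val = 26  [d.fin + h.fin + 7]
18. n14.lab = 13  [terminal]
19. n10.sig = 28  [28]
20. n10.depth = 7  [g.lab - 6]
21. n10.cnt = true  [A.val > 25]
22. n9.cnt = false  [false]
23. n9.ok = 13  [(if B.cnt then B.sig else B.depth) - 15]
24. n9.live = 9  [B.sig - 19]
25. n17.cnt = 23  [terminal]
26. n18.ok = true  [a.cnt > 22]
27. n19.ok = false  [terminal]
28. n20.cnt = 9  [terminal]
29. n21.ok = false  [terminal]
30. n18.env = false  [false]
31. n16.key = 23  [a.cnt]
32. n16.tag = 5  [a.cnt * 3 - 64]
33. n16.hot = 27  [27]
34. n16.live = true  [not C.env]
35. n15.cnt = true  [E.key > 22]
36. n15.ok = 7  [E.key + E.tag - 21]
37. n15.live = 17  [E.key + E.hot - 33]
38. n8.cnt = true  [S₁.cnt == false]
39. n8.ok = 25  [S₁.ok + S₂.ok + 5]
40. n8.live = -2  [(if S₂.cnt then S₁.ok else S₁.live) - 15]
41. n0.cnt = false  [B.cnt == false]
42. n0.ok = -2  [g.lab * 2 - 30]
43. n0.live = 10  [g.lab - 4]

13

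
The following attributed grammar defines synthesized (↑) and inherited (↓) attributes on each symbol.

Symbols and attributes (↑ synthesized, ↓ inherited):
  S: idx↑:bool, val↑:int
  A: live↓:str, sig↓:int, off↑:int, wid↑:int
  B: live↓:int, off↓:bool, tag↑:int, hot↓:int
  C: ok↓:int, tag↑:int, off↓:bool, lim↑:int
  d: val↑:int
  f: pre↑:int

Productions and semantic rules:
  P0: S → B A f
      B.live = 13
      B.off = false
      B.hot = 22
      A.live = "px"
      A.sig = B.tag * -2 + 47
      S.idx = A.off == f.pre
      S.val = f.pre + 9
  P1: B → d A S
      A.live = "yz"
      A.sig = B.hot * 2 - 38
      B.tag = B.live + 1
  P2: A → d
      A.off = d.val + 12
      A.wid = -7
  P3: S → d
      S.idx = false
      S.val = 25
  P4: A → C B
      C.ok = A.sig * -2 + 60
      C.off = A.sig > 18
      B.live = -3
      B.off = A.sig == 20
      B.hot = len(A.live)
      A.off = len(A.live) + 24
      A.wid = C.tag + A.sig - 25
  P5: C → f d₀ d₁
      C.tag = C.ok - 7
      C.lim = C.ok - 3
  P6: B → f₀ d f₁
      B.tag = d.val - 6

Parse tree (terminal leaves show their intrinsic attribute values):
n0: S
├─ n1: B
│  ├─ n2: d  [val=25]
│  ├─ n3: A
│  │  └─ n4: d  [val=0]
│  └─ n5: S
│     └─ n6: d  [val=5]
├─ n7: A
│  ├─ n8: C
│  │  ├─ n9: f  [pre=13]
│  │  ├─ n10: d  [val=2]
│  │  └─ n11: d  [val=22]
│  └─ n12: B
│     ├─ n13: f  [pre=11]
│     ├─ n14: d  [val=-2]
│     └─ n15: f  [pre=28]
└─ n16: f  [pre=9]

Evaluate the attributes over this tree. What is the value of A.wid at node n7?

9

1. n1.live = 13  [13]
2. n1.off = false  [false]
3. n1.hot = 22  [22]
4. n2.val = 25  [terminal]
5. n3.live = "yz"  ["yz"]
6. n3.sig = 6  [B.hot * 2 - 38]
7. n4.val = 0  [terminal]
8. n3.off = 12  [d.val + 12]
9. n3.wid = -7  [-7]
10. n6.val = 5  [terminal]
11. n5.idx = false  [false]
12. n5.val = 25  [25]
13. n1.tag = 14  [B.live + 1]
14. n7.live = "px"  ["px"]
15. n7.sig = 19  [B.tag * -2 + 47]
16. n8.ok = 22  [A.sig * -2 + 60]
17. n8.off = true  [A.sig > 18]
18. n9.pre = 13  [terminal]
19. n10.val = 2  [terminal]
20. n11.val = 22  [terminal]
21. n8.tag = 15  [C.ok - 7]
22. n8.lim = 19  [C.ok - 3]
23. n12.live = -3  [-3]
24. n12.off = false  [A.sig == 20]
25. n12.hot = 2  [len(A.live)]
26. n13.pre = 11  [terminal]
27. n14.val = -2  [terminal]
28. n15.pre = 28  [terminal]
29. n12.tag = -8  [d.val - 6]
30. n7.off = 26  [len(A.live) + 24]
31. n7.wid = 9  [C.tag + A.sig - 25]
32. n16.pre = 9  [terminal]
33. n0.idx = false  [A.off == f.pre]
34. n0.val = 18  [f.pre + 9]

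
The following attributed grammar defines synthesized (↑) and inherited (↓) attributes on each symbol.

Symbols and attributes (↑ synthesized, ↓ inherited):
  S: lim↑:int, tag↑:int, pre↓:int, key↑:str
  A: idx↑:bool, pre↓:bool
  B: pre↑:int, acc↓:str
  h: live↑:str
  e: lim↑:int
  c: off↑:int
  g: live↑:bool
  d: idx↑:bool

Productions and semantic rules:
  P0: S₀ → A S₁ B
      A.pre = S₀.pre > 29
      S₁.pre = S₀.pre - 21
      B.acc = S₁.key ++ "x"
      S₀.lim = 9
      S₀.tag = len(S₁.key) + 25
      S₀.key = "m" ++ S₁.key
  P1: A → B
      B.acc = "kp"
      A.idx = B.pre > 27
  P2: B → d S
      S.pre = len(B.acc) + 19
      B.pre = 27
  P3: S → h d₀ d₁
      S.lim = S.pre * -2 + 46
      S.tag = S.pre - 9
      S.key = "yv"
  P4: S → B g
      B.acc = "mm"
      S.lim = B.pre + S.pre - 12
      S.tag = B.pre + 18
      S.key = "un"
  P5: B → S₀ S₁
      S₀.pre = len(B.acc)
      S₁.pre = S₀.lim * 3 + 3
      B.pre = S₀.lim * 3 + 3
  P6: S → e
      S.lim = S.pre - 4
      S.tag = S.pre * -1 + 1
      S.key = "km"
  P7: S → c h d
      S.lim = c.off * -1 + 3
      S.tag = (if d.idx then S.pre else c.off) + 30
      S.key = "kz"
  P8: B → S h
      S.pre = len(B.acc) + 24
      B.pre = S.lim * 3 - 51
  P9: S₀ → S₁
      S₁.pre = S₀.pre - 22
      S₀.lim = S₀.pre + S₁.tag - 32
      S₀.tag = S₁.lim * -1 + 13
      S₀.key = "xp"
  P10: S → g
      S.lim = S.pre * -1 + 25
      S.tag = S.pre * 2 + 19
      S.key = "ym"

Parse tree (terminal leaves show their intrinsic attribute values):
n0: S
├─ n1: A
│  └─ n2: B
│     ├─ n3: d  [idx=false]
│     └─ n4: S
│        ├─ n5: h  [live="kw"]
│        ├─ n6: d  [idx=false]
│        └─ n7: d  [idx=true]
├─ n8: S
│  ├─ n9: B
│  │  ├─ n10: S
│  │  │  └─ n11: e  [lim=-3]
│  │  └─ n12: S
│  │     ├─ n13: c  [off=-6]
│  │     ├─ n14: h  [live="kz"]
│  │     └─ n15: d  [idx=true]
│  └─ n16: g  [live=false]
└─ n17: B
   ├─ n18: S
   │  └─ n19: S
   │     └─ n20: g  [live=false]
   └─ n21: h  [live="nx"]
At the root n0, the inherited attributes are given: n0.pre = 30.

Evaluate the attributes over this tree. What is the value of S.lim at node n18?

24

1. n0.pre = 30  [given at root]
2. n1.pre = true  [S₀.pre > 29]
3. n2.acc = "kp"  ["kp"]
4. n3.idx = false  [terminal]
5. n4.pre = 21  [len(B.acc) + 19]
6. n5.live = "kw"  [terminal]
7. n6.idx = false  [terminal]
8. n7.idx = true  [terminal]
9. n4.lim = 4  [S.pre * -2 + 46]
10. n4.tag = 12  [S.pre - 9]
11. n4.key = "yv"  ["yv"]
12. n2.pre = 27  [27]
13. n1.idx = false  [B.pre > 27]
14. n8.pre = 9  [S₀.pre - 21]
15. n9.acc = "mm"  ["mm"]
16. n10.pre = 2  [len(B.acc)]
17. n11.lim = -3  [terminal]
18. n10.lim = -2  [S.pre - 4]
19. n10.tag = -1  [S.pre * -1 + 1]
20. n10.key = "km"  ["km"]
21. n12.pre = -3  [S₀.lim * 3 + 3]
22. n13.off = -6  [terminal]
23. n14.live = "kz"  [terminal]
24. n15.idx = true  [terminal]
25. n12.lim = 9  [c.off * -1 + 3]
26. n12.tag = 27  [(if d.idx then S.pre else c.off) + 30]
27. n12.key = "kz"  ["kz"]
28. n9.pre = -3  [S₀.lim * 3 + 3]
29. n16.live = false  [terminal]
30. n8.lim = -6  [B.pre + S.pre - 12]
31. n8.tag = 15  [B.pre + 18]
32. n8.key = "un"  ["un"]
33. n17.acc = "unx"  [S₁.key ++ "x"]
34. n18.pre = 27  [len(B.acc) + 24]
35. n19.pre = 5  [S₀.pre - 22]
36. n20.live = false  [terminal]
37. n19.lim = 20  [S.pre * -1 + 25]
38. n19.tag = 29  [S.pre * 2 + 19]
39. n19.key = "ym"  ["ym"]
40. n18.lim = 24  [S₀.pre + S₁.tag - 32]
41. n18.tag = -7  [S₁.lim * -1 + 13]
42. n18.key = "xp"  ["xp"]
43. n21.live = "nx"  [terminal]
44. n17.pre = 21  [S.lim * 3 - 51]
45. n0.lim = 9  [9]
46. n0.tag = 27  [len(S₁.key) + 25]
47. n0.key = "mun"  ["m" ++ S₁.key]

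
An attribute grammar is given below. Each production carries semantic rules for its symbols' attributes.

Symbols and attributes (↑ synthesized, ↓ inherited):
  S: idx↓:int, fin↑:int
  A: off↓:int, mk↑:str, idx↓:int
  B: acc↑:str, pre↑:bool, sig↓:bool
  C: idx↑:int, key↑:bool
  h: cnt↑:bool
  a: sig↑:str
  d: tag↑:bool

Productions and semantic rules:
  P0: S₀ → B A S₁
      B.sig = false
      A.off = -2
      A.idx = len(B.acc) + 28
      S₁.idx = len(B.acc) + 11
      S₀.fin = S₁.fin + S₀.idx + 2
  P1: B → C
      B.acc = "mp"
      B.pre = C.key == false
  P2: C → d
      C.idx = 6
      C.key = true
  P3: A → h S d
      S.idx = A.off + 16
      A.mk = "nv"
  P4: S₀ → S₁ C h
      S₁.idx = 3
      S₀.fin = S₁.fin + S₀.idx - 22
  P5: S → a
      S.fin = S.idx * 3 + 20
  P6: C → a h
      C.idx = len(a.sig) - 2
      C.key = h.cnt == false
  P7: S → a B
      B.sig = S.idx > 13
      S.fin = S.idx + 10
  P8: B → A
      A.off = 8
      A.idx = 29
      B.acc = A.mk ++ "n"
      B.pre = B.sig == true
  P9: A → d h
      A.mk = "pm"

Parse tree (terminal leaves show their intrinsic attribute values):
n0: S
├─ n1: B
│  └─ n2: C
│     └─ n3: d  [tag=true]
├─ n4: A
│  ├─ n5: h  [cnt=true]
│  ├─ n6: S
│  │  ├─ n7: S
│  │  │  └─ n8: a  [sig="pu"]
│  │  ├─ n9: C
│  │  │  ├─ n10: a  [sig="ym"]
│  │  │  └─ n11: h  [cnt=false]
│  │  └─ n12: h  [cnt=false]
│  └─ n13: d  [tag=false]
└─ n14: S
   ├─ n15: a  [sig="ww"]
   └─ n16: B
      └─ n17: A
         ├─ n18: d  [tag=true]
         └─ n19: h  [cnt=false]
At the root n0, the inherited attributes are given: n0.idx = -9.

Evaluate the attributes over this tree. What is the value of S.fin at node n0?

1. n0.idx = -9  [given at root]
2. n1.sig = false  [false]
3. n3.tag = true  [terminal]
4. n2.idx = 6  [6]
5. n2.key = true  [true]
6. n1.acc = "mp"  ["mp"]
7. n1.pre = false  [C.key == false]
8. n4.off = -2  [-2]
9. n4.idx = 30  [len(B.acc) + 28]
10. n5.cnt = true  [terminal]
11. n6.idx = 14  [A.off + 16]
12. n7.idx = 3  [3]
13. n8.sig = "pu"  [terminal]
14. n7.fin = 29  [S.idx * 3 + 20]
15. n10.sig = "ym"  [terminal]
16. n11.cnt = false  [terminal]
17. n9.idx = 0  [len(a.sig) - 2]
18. n9.key = true  [h.cnt == false]
19. n12.cnt = false  [terminal]
20. n6.fin = 21  [S₁.fin + S₀.idx - 22]
21. n13.tag = false  [terminal]
22. n4.mk = "nv"  ["nv"]
23. n14.idx = 13  [len(B.acc) + 11]
24. n15.sig = "ww"  [terminal]
25. n16.sig = false  [S.idx > 13]
26. n17.off = 8  [8]
27. n17.idx = 29  [29]
28. n18.tag = true  [terminal]
29. n19.cnt = false  [terminal]
30. n17.mk = "pm"  ["pm"]
31. n16.acc = "pmn"  [A.mk ++ "n"]
32. n16.pre = false  [B.sig == true]
33. n14.fin = 23  [S.idx + 10]
34. n0.fin = 16  [S₁.fin + S₀.idx + 2]

16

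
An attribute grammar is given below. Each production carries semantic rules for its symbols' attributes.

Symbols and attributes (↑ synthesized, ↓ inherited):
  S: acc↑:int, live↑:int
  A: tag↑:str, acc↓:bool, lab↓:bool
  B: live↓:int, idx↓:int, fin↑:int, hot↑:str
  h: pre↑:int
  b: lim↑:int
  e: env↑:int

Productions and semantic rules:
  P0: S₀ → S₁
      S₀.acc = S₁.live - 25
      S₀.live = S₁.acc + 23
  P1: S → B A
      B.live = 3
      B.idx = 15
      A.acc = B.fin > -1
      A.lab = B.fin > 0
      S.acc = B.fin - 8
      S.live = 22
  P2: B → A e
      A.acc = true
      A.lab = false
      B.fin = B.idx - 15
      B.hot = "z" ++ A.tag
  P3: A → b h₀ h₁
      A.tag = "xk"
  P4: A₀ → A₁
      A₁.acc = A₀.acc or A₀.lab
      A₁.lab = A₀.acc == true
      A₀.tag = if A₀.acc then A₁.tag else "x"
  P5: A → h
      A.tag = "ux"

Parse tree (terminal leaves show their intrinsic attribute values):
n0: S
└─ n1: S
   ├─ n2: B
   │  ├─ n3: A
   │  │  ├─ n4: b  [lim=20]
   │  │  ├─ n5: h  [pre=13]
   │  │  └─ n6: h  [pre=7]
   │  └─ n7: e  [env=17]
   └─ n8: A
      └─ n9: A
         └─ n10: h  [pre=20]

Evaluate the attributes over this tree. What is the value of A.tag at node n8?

"ux"

1. n2.live = 3  [3]
2. n2.idx = 15  [15]
3. n3.acc = true  [true]
4. n3.lab = false  [false]
5. n4.lim = 20  [terminal]
6. n5.pre = 13  [terminal]
7. n6.pre = 7  [terminal]
8. n3.tag = "xk"  ["xk"]
9. n7.env = 17  [terminal]
10. n2.fin = 0  [B.idx - 15]
11. n2.hot = "zxk"  ["z" ++ A.tag]
12. n8.acc = true  [B.fin > -1]
13. n8.lab = false  [B.fin > 0]
14. n9.acc = true  [A₀.acc or A₀.lab]
15. n9.lab = true  [A₀.acc == true]
16. n10.pre = 20  [terminal]
17. n9.tag = "ux"  ["ux"]
18. n8.tag = "ux"  [if A₀.acc then A₁.tag else "x"]
19. n1.acc = -8  [B.fin - 8]
20. n1.live = 22  [22]
21. n0.acc = -3  [S₁.live - 25]
22. n0.live = 15  [S₁.acc + 23]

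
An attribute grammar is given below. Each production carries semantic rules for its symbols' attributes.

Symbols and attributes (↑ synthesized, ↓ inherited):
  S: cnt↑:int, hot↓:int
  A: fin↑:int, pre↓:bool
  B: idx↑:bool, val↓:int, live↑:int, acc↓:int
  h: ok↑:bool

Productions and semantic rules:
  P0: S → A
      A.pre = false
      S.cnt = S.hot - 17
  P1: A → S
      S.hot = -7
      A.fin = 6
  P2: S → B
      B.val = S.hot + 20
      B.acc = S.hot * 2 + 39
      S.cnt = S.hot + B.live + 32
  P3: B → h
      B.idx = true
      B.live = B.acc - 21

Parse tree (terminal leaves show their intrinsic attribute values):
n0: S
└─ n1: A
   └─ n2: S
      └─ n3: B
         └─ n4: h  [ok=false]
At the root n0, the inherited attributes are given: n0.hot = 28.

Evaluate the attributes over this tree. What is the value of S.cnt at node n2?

1. n0.hot = 28  [given at root]
2. n1.pre = false  [false]
3. n2.hot = -7  [-7]
4. n3.val = 13  [S.hot + 20]
5. n3.acc = 25  [S.hot * 2 + 39]
6. n4.ok = false  [terminal]
7. n3.idx = true  [true]
8. n3.live = 4  [B.acc - 21]
9. n2.cnt = 29  [S.hot + B.live + 32]
10. n1.fin = 6  [6]
11. n0.cnt = 11  [S.hot - 17]

29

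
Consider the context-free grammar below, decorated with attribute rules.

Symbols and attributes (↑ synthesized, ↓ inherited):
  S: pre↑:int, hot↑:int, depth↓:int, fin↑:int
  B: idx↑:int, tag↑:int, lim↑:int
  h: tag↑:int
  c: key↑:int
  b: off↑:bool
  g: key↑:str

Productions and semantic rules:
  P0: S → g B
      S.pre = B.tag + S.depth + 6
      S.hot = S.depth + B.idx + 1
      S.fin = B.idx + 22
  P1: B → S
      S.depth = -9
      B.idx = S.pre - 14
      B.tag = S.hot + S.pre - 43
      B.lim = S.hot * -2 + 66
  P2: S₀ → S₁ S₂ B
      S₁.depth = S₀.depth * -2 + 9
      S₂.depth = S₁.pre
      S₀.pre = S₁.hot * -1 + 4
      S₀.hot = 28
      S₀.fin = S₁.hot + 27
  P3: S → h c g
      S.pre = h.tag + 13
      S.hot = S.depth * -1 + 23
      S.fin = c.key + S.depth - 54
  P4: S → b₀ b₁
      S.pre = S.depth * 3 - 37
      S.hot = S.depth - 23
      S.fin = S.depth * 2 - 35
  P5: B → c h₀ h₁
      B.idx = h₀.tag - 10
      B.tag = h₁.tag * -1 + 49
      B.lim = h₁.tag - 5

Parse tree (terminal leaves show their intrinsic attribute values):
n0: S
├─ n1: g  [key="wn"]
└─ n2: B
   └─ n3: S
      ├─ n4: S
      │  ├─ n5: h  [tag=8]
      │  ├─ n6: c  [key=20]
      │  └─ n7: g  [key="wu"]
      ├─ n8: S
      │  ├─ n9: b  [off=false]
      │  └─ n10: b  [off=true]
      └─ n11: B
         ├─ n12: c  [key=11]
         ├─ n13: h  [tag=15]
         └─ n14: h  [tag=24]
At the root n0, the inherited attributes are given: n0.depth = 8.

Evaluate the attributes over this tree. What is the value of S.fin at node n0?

16

1. n0.depth = 8  [given at root]
2. n1.key = "wn"  [terminal]
3. n3.depth = -9  [-9]
4. n4.depth = 27  [S₀.depth * -2 + 9]
5. n5.tag = 8  [terminal]
6. n6.key = 20  [terminal]
7. n7.key = "wu"  [terminal]
8. n4.pre = 21  [h.tag + 13]
9. n4.hot = -4  [S.depth * -1 + 23]
10. n4.fin = -7  [c.key + S.depth - 54]
11. n8.depth = 21  [S₁.pre]
12. n9.off = false  [terminal]
13. n10.off = true  [terminal]
14. n8.pre = 26  [S.depth * 3 - 37]
15. n8.hot = -2  [S.depth - 23]
16. n8.fin = 7  [S.depth * 2 - 35]
17. n12.key = 11  [terminal]
18. n13.tag = 15  [terminal]
19. n14.tag = 24  [terminal]
20. n11.idx = 5  [h₀.tag - 10]
21. n11.tag = 25  [h₁.tag * -1 + 49]
22. n11.lim = 19  [h₁.tag - 5]
23. n3.pre = 8  [S₁.hot * -1 + 4]
24. n3.hot = 28  [28]
25. n3.fin = 23  [S₁.hot + 27]
26. n2.idx = -6  [S.pre - 14]
27. n2.tag = -7  [S.hot + S.pre - 43]
28. n2.lim = 10  [S.hot * -2 + 66]
29. n0.pre = 7  [B.tag + S.depth + 6]
30. n0.hot = 3  [S.depth + B.idx + 1]
31. n0.fin = 16  [B.idx + 22]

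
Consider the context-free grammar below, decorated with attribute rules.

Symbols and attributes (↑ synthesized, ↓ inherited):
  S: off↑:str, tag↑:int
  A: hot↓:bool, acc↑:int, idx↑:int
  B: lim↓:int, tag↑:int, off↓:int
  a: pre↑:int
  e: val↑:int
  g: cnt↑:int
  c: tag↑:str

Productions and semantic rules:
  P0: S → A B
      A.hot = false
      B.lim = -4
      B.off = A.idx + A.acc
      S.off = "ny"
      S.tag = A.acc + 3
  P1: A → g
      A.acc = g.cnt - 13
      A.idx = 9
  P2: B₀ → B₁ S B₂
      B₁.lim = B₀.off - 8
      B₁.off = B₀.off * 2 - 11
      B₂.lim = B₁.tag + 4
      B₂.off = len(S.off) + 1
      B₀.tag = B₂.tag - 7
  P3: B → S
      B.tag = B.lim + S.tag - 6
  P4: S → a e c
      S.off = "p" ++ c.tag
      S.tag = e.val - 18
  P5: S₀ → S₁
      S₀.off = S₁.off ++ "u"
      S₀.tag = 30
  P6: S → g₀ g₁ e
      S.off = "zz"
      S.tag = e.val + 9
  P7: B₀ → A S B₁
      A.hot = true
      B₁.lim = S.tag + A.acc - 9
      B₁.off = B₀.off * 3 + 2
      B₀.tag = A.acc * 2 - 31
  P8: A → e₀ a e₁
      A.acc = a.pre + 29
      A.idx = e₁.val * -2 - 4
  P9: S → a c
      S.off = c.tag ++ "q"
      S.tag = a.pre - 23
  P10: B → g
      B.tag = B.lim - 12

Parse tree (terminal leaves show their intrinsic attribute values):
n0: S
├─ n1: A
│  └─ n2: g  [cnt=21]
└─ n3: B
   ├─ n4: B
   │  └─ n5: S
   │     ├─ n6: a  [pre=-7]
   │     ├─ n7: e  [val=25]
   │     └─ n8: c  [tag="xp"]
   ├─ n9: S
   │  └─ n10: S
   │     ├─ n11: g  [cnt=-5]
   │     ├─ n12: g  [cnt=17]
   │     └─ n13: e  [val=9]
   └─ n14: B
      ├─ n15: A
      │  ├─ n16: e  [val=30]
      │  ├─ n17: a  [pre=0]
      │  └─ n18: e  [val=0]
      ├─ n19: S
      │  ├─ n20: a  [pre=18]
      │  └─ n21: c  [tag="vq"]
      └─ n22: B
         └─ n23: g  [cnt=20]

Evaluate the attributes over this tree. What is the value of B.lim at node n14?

14

1. n1.hot = false  [false]
2. n2.cnt = 21  [terminal]
3. n1.acc = 8  [g.cnt - 13]
4. n1.idx = 9  [9]
5. n3.lim = -4  [-4]
6. n3.off = 17  [A.idx + A.acc]
7. n4.lim = 9  [B₀.off - 8]
8. n4.off = 23  [B₀.off * 2 - 11]
9. n6.pre = -7  [terminal]
10. n7.val = 25  [terminal]
11. n8.tag = "xp"  [terminal]
12. n5.off = "pxp"  ["p" ++ c.tag]
13. n5.tag = 7  [e.val - 18]
14. n4.tag = 10  [B.lim + S.tag - 6]
15. n11.cnt = -5  [terminal]
16. n12.cnt = 17  [terminal]
17. n13.val = 9  [terminal]
18. n10.off = "zz"  ["zz"]
19. n10.tag = 18  [e.val + 9]
20. n9.off = "zzu"  [S₁.off ++ "u"]
21. n9.tag = 30  [30]
22. n14.lim = 14  [B₁.tag + 4]
23. n14.off = 4  [len(S.off) + 1]
24. n15.hot = true  [true]
25. n16.val = 30  [terminal]
26. n17.pre = 0  [terminal]
27. n18.val = 0  [terminal]
28. n15.acc = 29  [a.pre + 29]
29. n15.idx = -4  [e₁.val * -2 - 4]
30. n20.pre = 18  [terminal]
31. n21.tag = "vq"  [terminal]
32. n19.off = "vqq"  [c.tag ++ "q"]
33. n19.tag = -5  [a.pre - 23]
34. n22.lim = 15  [S.tag + A.acc - 9]
35. n22.off = 14  [B₀.off * 3 + 2]
36. n23.cnt = 20  [terminal]
37. n22.tag = 3  [B.lim - 12]
38. n14.tag = 27  [A.acc * 2 - 31]
39. n3.tag = 20  [B₂.tag - 7]
40. n0.off = "ny"  ["ny"]
41. n0.tag = 11  [A.acc + 3]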